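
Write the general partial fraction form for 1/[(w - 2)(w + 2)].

Distinct linear factors: A/(w - 2) + B/(w + 2)


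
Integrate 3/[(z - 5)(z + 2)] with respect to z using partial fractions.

Decompose: 3/[(z - 5)(z + 2)] = (3/7)/(z - 5) - (3/7)/(z + 2). Integrate each term: (3/7) ln|(z - 5)| - (3/7) ln|(z + 2)| + C


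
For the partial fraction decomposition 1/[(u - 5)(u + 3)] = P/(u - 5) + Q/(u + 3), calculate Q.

Cover-up at u = -3: Q = 1/(-3 - 5) = -1/8


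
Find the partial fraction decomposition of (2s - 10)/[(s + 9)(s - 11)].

At s=-9: P = (2·(-9) - 10)/(-9 - 11) = 7/5. At s=11: Q = (2·11 - 10)/(11 + 9) = 3/5
Result: (7/5)/(s + 9) + (3/5)/(s - 11)


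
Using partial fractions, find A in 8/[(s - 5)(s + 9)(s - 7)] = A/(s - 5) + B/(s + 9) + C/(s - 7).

Cover-up at s = 5: A = 8/[(5 + 9)(5 - 7)] = 8/[(14)(-2)] = -8/28 = -2/7


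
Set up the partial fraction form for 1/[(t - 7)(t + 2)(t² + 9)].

Two linear + quadratic: P/(t - 7) + Q/(t + 2) + (Rt + S)/(t² + 9)


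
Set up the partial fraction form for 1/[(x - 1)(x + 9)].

Distinct linear factors: P/(x - 1) + Q/(x + 9)


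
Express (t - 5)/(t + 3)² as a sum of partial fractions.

(t - 5) = P(t + 3) + Q. At t = -3: Q = 1·(-3) - 5 = -8. Coeff of t: P = 1
Result: 1/(t + 3) - 8/(t + 3)²


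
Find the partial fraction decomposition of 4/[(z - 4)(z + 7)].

4/(z - 4)(z + 7) = A/(z - 4) + B/(z + 7). A = 4/(4 + 7) = 4/11, B = 4/(-7 - 4) = -4/11
Result: (4/11)/(z - 4) - (4/11)/(z + 7)


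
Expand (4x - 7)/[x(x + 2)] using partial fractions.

At x=0: A = (4·0 - 7)/(0 + 2) = -7/2. At x=-2: B = (4·(-2) - 7)/(-2 - 0) = 15/2
Result: (-7/2)/x + (15/2)/(x + 2)


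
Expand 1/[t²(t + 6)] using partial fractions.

Cover-up at t=-6: C = 1/(-6 - 0)² = 1/36. Cover-up at t=0: B = 1/(0 + 6) = 1/6. Comparing t² coeff: A = -C = -1/36
Result: (-1/36)/t + (1/6)/t² + (1/36)/(t + 6)


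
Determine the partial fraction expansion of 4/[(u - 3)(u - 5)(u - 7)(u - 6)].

Using Heaviside cover-up: (-1/6)/(u - 3) + 1/(u - 5) + (1/2)/(u - 7) - (4/3)/(u - 6)


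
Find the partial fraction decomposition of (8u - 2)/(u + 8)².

(8u - 2) = P(u + 8) + Q. At u = -8: Q = 8·(-8) - 2 = -66. Coeff of u: P = 8
Result: 8/(u + 8) - 66/(u + 8)²


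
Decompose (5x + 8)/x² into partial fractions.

(5x + 8) = Px + Q. At x = 0: Q = 5·0 + 8 = 8. Coeff of x: P = 5
Result: 5/x + 8/x²


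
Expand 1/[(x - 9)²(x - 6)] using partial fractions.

Cover-up at x=6: R = 1/(6 - 9)² = 1/9. Cover-up at x=9: Q = 1/(9 - 6) = 1/3. Comparing x² coeff: P = -R = -1/9
Result: (-1/9)/(x - 9) + (1/3)/(x - 9)² + (1/9)/(x - 6)


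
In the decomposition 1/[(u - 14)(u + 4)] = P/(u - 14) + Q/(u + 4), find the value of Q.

Cover-up at u = -4: Q = 1/(-4 - 14) = -1/18


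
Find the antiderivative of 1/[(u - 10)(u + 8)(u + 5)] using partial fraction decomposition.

Cover-up: A = 1/270, B = 1/54, C = -1/45. Decomposition: (1/270)/(u - 10) + (1/54)/(u + 8) - (1/45)/(u + 5). Integrate each term: (1/270) ln|(u - 10)| + (1/54) ln|(u + 8)| - (1/45) ln|(u + 5)| + C


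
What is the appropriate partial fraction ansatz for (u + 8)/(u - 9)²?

Repeated linear factor: A/(u - 9) + B/(u - 9)²


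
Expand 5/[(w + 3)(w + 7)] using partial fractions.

5/(w + 3)(w + 7) = A/(w + 3) + B/(w + 7). A = 5/(-3 + 7) = 5/4, B = 5/(-7 + 3) = -5/4
Result: (5/4)/(w + 3) - (5/4)/(w + 7)


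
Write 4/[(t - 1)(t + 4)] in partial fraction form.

4/(t - 1)(t + 4) = P/(t - 1) + Q/(t + 4). P = 4/(1 + 4) = 4/5, Q = 4/(-4 - 1) = -4/5
Result: (4/5)/(t - 1) - (4/5)/(t + 4)


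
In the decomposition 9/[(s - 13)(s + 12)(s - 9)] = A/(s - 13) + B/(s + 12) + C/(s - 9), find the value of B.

Cover-up at s = -12: B = 9/[(-12 - 13)(-12 - 9)] = 9/[(-25)(-21)] = 9/525 = 3/175


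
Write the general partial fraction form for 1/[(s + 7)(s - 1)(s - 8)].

Three distinct linear factors: α/(s + 7) + β/(s - 1) + γ/(s - 8)


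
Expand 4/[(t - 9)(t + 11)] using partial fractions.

4/(t - 9)(t + 11) = A/(t - 9) + B/(t + 11). A = 4/(9 + 11) = 1/5, B = 4/(-11 - 9) = -1/5
Result: (1/5)/(t - 9) - (1/5)/(t + 11)


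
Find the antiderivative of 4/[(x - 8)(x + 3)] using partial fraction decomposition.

Decompose: 4/[(x - 8)(x + 3)] = (4/11)/(x - 8) - (4/11)/(x + 3). Integrate each term: (4/11) ln|(x - 8)| - (4/11) ln|(x + 3)| + C


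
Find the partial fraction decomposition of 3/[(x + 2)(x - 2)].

3/(x + 2)(x - 2) = P/(x + 2) + Q/(x - 2). P = 3/(-2 - 2) = -3/4, Q = 3/(2 + 2) = 3/4
Result: (-3/4)/(x + 2) + (3/4)/(x - 2)


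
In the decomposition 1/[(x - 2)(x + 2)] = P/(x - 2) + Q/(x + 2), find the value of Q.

Cover-up at x = -2: Q = 1/(-2 - 2) = -1/4


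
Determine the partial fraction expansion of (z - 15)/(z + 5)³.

(z - 15) = A(z + 5)² + B(z + 5) + C. At z = -5: C = 1·(-5) - 15 = -20. Coefficients: A = 0, B = 1
Result: 1/(z + 5)² - 20/(z + 5)³


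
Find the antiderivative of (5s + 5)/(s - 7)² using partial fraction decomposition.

Decompose: α = 5, β = 5·7 + 5 = 40, so (5s + 5)/(s - 7)² = 5/(s - 7) + 40/(s - 7)². Integrate: ∫ α/(s - 7) ds = 5 ln|(s - 7)|; ∫ β/(s - 7)² ds = -40/(s - 7). Sum: 5 ln|(s - 7)| - 40/(s - 7) + C


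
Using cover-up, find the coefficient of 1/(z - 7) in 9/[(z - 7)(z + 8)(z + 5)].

Cover (z - 7), set z=7: 9/[(7 + 8)(7 + 5)] = 1/20


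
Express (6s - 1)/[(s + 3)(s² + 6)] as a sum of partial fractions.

At s=-3: A = (6·(-3) - 1)/((-3)² + 6) = -19/15. B = -A = 19/15, C = 6 - (-3)·A = 11/5
Result: (-19/15)/(s + 3) + ((19/15)s + 11/5)/(s² + 6)


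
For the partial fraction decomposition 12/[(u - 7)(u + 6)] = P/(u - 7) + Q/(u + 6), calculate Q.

Cover-up at u = -6: Q = 12/(-6 - 7) = -12/13


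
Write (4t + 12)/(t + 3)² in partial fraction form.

(4t + 12) = A(t + 3) + B. At t = -3: B = 4·(-3) + 12 = 0. Coeff of t: A = 4
Result: 4/(t + 3)


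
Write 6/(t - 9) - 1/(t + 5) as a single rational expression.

Common denominator (t - 9)(t + 5). Numerator: 6(t + 5) - 1(t - 9) = (6t + 30) - (t - 9) = 5t + 39
Result: (5t + 39)/[(t - 9)(t + 5)]


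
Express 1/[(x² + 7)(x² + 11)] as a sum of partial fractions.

Coefficient matching gives A = C = 0, B = 1/(11-7) = 1/4, D = -B = -1/4
Result: (1/4)/(x² + 7) - (1/4)/(x² + 11)


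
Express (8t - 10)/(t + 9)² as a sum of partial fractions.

(8t - 10) = α(t + 9) + β. At t = -9: β = 8·(-9) - 10 = -82. Coeff of t: α = 8
Result: 8/(t + 9) - 82/(t + 9)²


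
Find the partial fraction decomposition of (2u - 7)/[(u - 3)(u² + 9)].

At u=3: P = (2·3 - 7)/(3² + 9) = -1/18. Q = -P = 1/18, R = 2 - 3·P = 13/6
Result: (-1/18)/(u - 3) + ((1/18)u + 13/6)/(u² + 9)


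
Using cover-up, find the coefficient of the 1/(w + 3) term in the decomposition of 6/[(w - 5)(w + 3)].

Cover (w + 3), set w=-3: 6/((w - 5) at w=-3) = 6/(-8) = -3/4


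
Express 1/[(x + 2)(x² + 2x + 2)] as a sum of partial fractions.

Cover-up at x = -2: P = 1/((-2)² + 2·(-2) + 2) = 1/2. Then Q = -P = -1/2, R = -P·(2 - 2) = 0
Result: (1/2)/(x + 2) - ((1/2)x)/(x² + 2x + 2)


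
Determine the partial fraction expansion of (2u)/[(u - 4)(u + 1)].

At u=4: A = (2·4 + 0)/(4 + 1) = 8/5. At u=-1: B = (2·(-1) + 0)/(-1 - 4) = 2/5
Result: (8/5)/(u - 4) + (2/5)/(u + 1)


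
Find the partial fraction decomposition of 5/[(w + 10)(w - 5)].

5/(w + 10)(w - 5) = A/(w + 10) + B/(w - 5). A = 5/(-10 - 5) = -1/3, B = 5/(5 + 10) = 1/3
Result: (-1/3)/(w + 10) + (1/3)/(w - 5)


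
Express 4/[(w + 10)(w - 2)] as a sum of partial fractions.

4/(w + 10)(w - 2) = α/(w + 10) + β/(w - 2). α = 4/(-10 - 2) = -1/3, β = 4/(2 + 10) = 1/3
Result: (-1/3)/(w + 10) + (1/3)/(w - 2)


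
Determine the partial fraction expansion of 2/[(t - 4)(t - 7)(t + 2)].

Using cover-up method: P = -1/9, Q = 2/27, R = 1/27
Result: (-1/9)/(t - 4) + (2/27)/(t - 7) + (1/27)/(t + 2)


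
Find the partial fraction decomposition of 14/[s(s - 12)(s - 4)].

Using cover-up method: P = 7/24, Q = 7/48, R = -7/16
Result: (7/24)/s + (7/48)/(s - 12) - (7/16)/(s - 4)


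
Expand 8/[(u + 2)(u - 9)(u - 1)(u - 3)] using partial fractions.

Using Heaviside cover-up: (-8/165)/(u + 2) + (1/66)/(u - 9) + (1/6)/(u - 1) - (2/15)/(u - 3)


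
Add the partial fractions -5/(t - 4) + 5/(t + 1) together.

Common denominator (t - 4)(t + 1). Numerator: -5(t + 1) + 5(t - 4) = (-5t - 5) + (5t - 20) = -25
Result: (-25)/[(t - 4)(t + 1)]


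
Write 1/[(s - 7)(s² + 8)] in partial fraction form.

Cover-up at s = 7: P = 1/(7² + 8) = 1/57. Then Q = -P = -1/57, R = -P·(0 + 7) = -7/57
Result: (1/57)/(s - 7) - ((1/57)s + 7/57)/(s² + 8)


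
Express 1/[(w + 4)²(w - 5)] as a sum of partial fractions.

Cover-up at w=5: C = 1/(5 + 4)² = 1/81. Cover-up at w=-4: B = 1/(-4 - 5) = -1/9. Comparing w² coeff: A = -C = -1/81
Result: (-1/81)/(w + 4) - (1/9)/(w + 4)² + (1/81)/(w - 5)


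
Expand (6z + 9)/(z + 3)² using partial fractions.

(6z + 9) = P(z + 3) + Q. At z = -3: Q = 6·(-3) + 9 = -9. Coeff of z: P = 6
Result: 6/(z + 3) - 9/(z + 3)²


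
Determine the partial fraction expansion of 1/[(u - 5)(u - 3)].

1/(u - 5)(u - 3) = α/(u - 5) + β/(u - 3). α = 1/(5 - 3) = 1/2, β = 1/(3 - 5) = -1/2
Result: (1/2)/(u - 5) - (1/2)/(u - 3)


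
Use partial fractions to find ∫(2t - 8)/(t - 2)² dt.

Decompose: α = 2, β = 2·2 - 8 = -4, so (2t - 8)/(t - 2)² = 2/(t - 2) - 4/(t - 2)². Integrate: ∫ α/(t - 2) dt = 2 ln|(t - 2)|; ∫ β/(t - 2)² dt = 4/(t - 2). Sum: 2 ln|(t - 2)| + 4/(t - 2) + C


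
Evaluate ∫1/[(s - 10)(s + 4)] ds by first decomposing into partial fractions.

Decompose: 1/[(s - 10)(s + 4)] = (1/14)/(s - 10) - (1/14)/(s + 4). Integrate each term: (1/14) ln|(s - 10)| - (1/14) ln|(s + 4)| + C


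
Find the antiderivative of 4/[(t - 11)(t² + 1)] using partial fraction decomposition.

Cover-up at t=11: α = 4/(11²+1) = 2/61. Coeff matching: β = -2/61, γ = -22/61. Decomposition: (2/61)/(t - 11) - ((2/61)t + 22/61)/(t² + 1). Integrate: linear → ln, quadratic → (1/2)ln + arctan: (2/61) ln|(t - 11)| - (1/61) ln(t² + 1) - (22/61) arctan(t) + C


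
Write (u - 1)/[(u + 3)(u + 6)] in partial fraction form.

At u=-3: A = (1·(-3) - 1)/(-3 + 6) = -4/3. At u=-6: B = (1·(-6) - 1)/(-6 + 3) = 7/3
Result: (-4/3)/(u + 3) + (7/3)/(u + 6)


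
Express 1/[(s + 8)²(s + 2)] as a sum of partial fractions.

Cover-up at s=-2: C = 1/(-2 + 8)² = 1/36. Cover-up at s=-8: B = 1/(-8 + 2) = -1/6. Comparing s² coeff: A = -C = -1/36
Result: (-1/36)/(s + 8) - (1/6)/(s + 8)² + (1/36)/(s + 2)


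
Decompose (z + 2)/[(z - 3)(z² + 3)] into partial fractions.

At z=3: α = (1·3 + 2)/(3² + 3) = 5/12. β = -α = -5/12, γ = 1 - 3·α = -1/4
Result: (5/12)/(z - 3) - ((5/12)z + 1/4)/(z² + 3)


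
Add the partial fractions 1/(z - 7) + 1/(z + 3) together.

Common denominator (z - 7)(z + 3). Numerator: 1(z + 3) + 1(z - 7) = (z + 3) + (z - 7) = 2z - 4
Result: (2z - 4)/[(z - 7)(z + 3)]


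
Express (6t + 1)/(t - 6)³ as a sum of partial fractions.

(6t + 1) = α(t - 6)² + β(t - 6) + γ. At t = 6: γ = 6·6 + 1 = 37. Coefficients: α = 0, β = 6
Result: 6/(t - 6)² + 37/(t - 6)³


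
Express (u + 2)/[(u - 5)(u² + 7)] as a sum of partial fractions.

At u=5: A = (1·5 + 2)/(5² + 7) = 7/32. B = -A = -7/32, C = 1 - 5·A = -3/32
Result: (7/32)/(u - 5) - ((7/32)u + 3/32)/(u² + 7)


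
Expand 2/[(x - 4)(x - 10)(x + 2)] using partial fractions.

Using cover-up method: A = -1/18, B = 1/36, C = 1/36
Result: (-1/18)/(x - 4) + (1/36)/(x - 10) + (1/36)/(x + 2)


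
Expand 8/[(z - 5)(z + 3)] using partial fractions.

8/(z - 5)(z + 3) = α/(z - 5) + β/(z + 3). α = 8/(5 + 3) = 1, β = 8/(-3 - 5) = -1
Result: 1/(z - 5) - 1/(z + 3)


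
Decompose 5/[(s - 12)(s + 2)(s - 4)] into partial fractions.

Using cover-up method: P = 5/112, Q = 5/84, R = -5/48
Result: (5/112)/(s - 12) + (5/84)/(s + 2) - (5/48)/(s - 4)


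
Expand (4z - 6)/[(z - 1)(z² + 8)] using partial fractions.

At z=1: P = (4·1 - 6)/(1² + 8) = -2/9. Q = -P = 2/9, R = 4 - 1·P = 38/9
Result: (-2/9)/(z - 1) + ((2/9)z + 38/9)/(z² + 8)


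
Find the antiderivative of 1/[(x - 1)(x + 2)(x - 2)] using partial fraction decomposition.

Cover-up: P = -1/3, Q = 1/12, R = 1/4. Decomposition: (-1/3)/(x - 1) + (1/12)/(x + 2) + (1/4)/(x - 2). Integrate each term: (-1/3) ln|(x - 1)| + (1/12) ln|(x + 2)| + (1/4) ln|(x - 2)| + C


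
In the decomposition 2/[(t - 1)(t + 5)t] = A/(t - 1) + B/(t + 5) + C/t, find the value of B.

Cover-up at t = -5: B = 2/[(-5 - 1)(-5 - 0)] = 2/[(-6)(-5)] = 2/30 = 1/15


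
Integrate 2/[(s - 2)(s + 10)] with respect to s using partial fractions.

Decompose: 2/[(s - 2)(s + 10)] = (1/6)/(s - 2) - (1/6)/(s + 10). Integrate each term: (1/6) ln|(s - 2)| - (1/6) ln|(s + 10)| + C


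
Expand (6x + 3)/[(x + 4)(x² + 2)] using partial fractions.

At x=-4: α = (6·(-4) + 3)/((-4)² + 2) = -7/6. β = -α = 7/6, γ = 6 - (-4)·α = 4/3
Result: (-7/6)/(x + 4) + ((7/6)x + 4/3)/(x² + 2)


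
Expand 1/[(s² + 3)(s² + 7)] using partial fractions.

Coefficient matching gives α = γ = 0, β = 1/(7-3) = 1/4, δ = -β = -1/4
Result: (1/4)/(s² + 3) - (1/4)/(s² + 7)


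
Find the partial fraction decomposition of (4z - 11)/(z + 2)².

(4z - 11) = P(z + 2) + Q. At z = -2: Q = 4·(-2) - 11 = -19. Coeff of z: P = 4
Result: 4/(z + 2) - 19/(z + 2)²


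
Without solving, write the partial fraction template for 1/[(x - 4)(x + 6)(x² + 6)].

Two linear + quadratic: P/(x - 4) + Q/(x + 6) + (Rx + S)/(x² + 6)


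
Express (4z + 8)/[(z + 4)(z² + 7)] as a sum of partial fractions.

At z=-4: P = (4·(-4) + 8)/((-4)² + 7) = -8/23. Q = -P = 8/23, R = 4 - (-4)·P = 60/23
Result: (-8/23)/(z + 4) + ((8/23)z + 60/23)/(z² + 7)


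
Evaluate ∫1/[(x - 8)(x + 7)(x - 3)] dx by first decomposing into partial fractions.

Cover-up: α = 1/75, β = 1/150, γ = -1/50. Decomposition: (1/75)/(x - 8) + (1/150)/(x + 7) - (1/50)/(x - 3). Integrate each term: (1/75) ln|(x - 8)| + (1/150) ln|(x + 7)| - (1/50) ln|(x - 3)| + C


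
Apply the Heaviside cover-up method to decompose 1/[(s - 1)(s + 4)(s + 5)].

Cover (s - 1), s=1: α = 1/[(1 + 4)(1 + 5)] = 1/30. Cover (s + 4), s=-4: β = 1/[(-4 - 1)(-4 + 5)] = -1/5. Cover (s + 5), s=-5: γ = 1/[(-5 - 1)(-5 + 4)] = 1/6.
Result: (1/30)/(s - 1) - (1/5)/(s + 4) + (1/6)/(s + 5)


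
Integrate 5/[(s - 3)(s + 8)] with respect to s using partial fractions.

Decompose: 5/[(s - 3)(s + 8)] = (5/11)/(s - 3) - (5/11)/(s + 8). Integrate each term: (5/11) ln|(s - 3)| - (5/11) ln|(s + 8)| + C


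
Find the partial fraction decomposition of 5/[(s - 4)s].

5/(s - 4)s = P/(s - 4) + Q/s. P = 5/(4 - 0) = 5/4, Q = 5/(0 - 4) = -5/4
Result: (5/4)/(s - 4) - (5/4)/s


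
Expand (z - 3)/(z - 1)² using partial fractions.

(z - 3) = α(z - 1) + β. At z = 1: β = 1·1 - 3 = -2. Coeff of z: α = 1
Result: 1/(z - 1) - 2/(z - 1)²


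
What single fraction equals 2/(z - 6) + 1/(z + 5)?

Common denominator (z - 6)(z + 5). Numerator: 2(z + 5) + 1(z - 6) = (2z + 10) + (z - 6) = 3z + 4
Result: (3z + 4)/[(z - 6)(z + 5)]


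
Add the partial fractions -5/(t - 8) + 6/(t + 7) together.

Common denominator (t - 8)(t + 7). Numerator: -5(t + 7) + 6(t - 8) = (-5t - 35) + (6t - 48) = t - 83
Result: (t - 83)/[(t - 8)(t + 7)]


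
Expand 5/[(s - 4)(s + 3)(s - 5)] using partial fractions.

Using cover-up method: A = -5/7, B = 5/56, C = 5/8
Result: (-5/7)/(s - 4) + (5/56)/(s + 3) + (5/8)/(s - 5)


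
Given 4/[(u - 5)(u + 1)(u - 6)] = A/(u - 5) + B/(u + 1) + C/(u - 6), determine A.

Cover-up at u = 5: A = 4/[(5 + 1)(5 - 6)] = 4/[(6)(-1)] = -4/6 = -2/3


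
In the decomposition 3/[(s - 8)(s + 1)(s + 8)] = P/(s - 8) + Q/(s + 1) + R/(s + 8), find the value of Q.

Cover-up at s = -1: Q = 3/[(-1 - 8)(-1 + 8)] = 3/[(-9)(7)] = -3/63 = -1/21


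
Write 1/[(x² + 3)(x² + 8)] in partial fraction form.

Coefficient matching gives α = γ = 0, β = 1/(8-3) = 1/5, δ = -β = -1/5
Result: (1/5)/(x² + 3) - (1/5)/(x² + 8)


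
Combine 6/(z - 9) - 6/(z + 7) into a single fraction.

Common denominator (z - 9)(z + 7). Numerator: 6(z + 7) - 6(z - 9) = (6z + 42) - (6z - 54) = 96
Result: (96)/[(z - 9)(z + 7)]


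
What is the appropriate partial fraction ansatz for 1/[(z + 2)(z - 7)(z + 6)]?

Three distinct linear factors: P/(z + 2) + Q/(z - 7) + R/(z + 6)


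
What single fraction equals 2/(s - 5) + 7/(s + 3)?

Common denominator (s - 5)(s + 3). Numerator: 2(s + 3) + 7(s - 5) = (2s + 6) + (7s - 35) = 9s - 29
Result: (9s - 29)/[(s - 5)(s + 3)]


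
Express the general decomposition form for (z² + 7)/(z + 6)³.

Repeated linear factor (power 3): α/(z + 6) + β/(z + 6)² + γ/(z + 6)³


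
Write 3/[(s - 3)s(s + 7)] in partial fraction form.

Using cover-up method: α = 1/10, β = -1/7, γ = 3/70
Result: (1/10)/(s - 3) - (1/7)/s + (3/70)/(s + 7)


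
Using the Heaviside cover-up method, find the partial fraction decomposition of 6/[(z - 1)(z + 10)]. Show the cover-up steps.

Cover (z - 1): set z=1, get A = 6/(1 + 10) = 6/11. Cover (z + 10): set z=-10, get B = 6/(-10 - 1) = -6/11.
Result: (6/11)/(z - 1) - (6/11)/(z + 10)


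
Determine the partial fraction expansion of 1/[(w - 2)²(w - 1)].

Cover-up at w=1: C = 1/(1 - 2)² = 1. Cover-up at w=2: B = 1/(2 - 1) = 1. Comparing w² coeff: A = -C = -1
Result: -1/(w - 2) + 1/(w - 2)² + 1/(w - 1)


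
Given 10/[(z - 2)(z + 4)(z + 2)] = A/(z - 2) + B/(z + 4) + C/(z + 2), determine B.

Cover-up at z = -4: B = 10/[(-4 - 2)(-4 + 2)] = 10/[(-6)(-2)] = 10/12 = 5/6


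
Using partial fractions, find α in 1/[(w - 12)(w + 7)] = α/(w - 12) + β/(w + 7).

Cover-up at w = 12: α = 1/(12 + 7) = 1/19


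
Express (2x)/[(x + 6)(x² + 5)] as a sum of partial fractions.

At x=-6: P = (2·(-6) + 0)/((-6)² + 5) = -12/41. Q = -P = 12/41, R = 2 - (-6)·P = 10/41
Result: (-12/41)/(x + 6) + ((12/41)x + 10/41)/(x² + 5)


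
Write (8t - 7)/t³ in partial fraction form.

(8t - 7) = αt² + βt + γ. At t = 0: γ = 8·0 - 7 = -7. Coefficients: α = 0, β = 8
Result: 8/t² - 7/t³


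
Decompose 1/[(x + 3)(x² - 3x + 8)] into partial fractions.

Cover-up at x = -3: A = 1/((-3)² - 3·(-3) + 8) = 1/26. Then B = -A = -1/26, C = -A·(-3 - 3) = 3/13
Result: (1/26)/(x + 3) - ((1/26)x - 3/13)/(x² - 3x + 8)


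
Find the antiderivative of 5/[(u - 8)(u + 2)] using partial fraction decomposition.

Decompose: 5/[(u - 8)(u + 2)] = (1/2)/(u - 8) - (1/2)/(u + 2). Integrate each term: (1/2) ln|(u - 8)| - (1/2) ln|(u + 2)| + C


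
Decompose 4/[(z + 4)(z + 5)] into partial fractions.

4/(z + 4)(z + 5) = A/(z + 4) + B/(z + 5). A = 4/(-4 + 5) = 4, B = 4/(-5 + 4) = -4
Result: 4/(z + 4) - 4/(z + 5)


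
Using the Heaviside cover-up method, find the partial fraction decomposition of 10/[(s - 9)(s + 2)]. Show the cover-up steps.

Cover (s - 9): set s=9, get α = 10/(9 + 2) = 10/11. Cover (s + 2): set s=-2, get β = 10/(-2 - 9) = -10/11.
Result: (10/11)/(s - 9) - (10/11)/(s + 2)


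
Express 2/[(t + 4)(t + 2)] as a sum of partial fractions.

2/(t + 4)(t + 2) = α/(t + 4) + β/(t + 2). α = 2/(-4 + 2) = -1, β = 2/(-2 + 4) = 1
Result: -1/(t + 4) + 1/(t + 2)


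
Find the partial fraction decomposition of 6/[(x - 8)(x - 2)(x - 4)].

Using cover-up method: P = 1/4, Q = 1/2, R = -3/4
Result: (1/4)/(x - 8) + (1/2)/(x - 2) - (3/4)/(x - 4)


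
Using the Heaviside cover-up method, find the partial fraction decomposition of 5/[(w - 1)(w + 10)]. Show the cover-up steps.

Cover (w - 1): set w=1, get A = 5/(1 + 10) = 5/11. Cover (w + 10): set w=-10, get B = 5/(-10 - 1) = -5/11.
Result: (5/11)/(w - 1) - (5/11)/(w + 10)


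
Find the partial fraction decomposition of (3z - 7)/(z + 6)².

(3z - 7) = α(z + 6) + β. At z = -6: β = 3·(-6) - 7 = -25. Coeff of z: α = 3
Result: 3/(z + 6) - 25/(z + 6)²


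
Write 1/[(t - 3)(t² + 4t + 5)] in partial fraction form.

Cover-up at t = 3: α = 1/(3² + 4·3 + 5) = 1/26. Then β = -α = -1/26, γ = -α·(4 + 3) = -7/26
Result: (1/26)/(t - 3) - ((1/26)t + 7/26)/(t² + 4t + 5)


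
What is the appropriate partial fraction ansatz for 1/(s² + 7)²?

Repeated quadratic factor: (αs + β)/(s² + 7) + (γs + δ)/(s² + 7)²


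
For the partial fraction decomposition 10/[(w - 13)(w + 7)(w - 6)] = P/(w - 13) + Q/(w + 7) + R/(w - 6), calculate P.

Cover-up at w = 13: P = 10/[(13 + 7)(13 - 6)] = 10/[(20)(7)] = 10/140 = 1/14


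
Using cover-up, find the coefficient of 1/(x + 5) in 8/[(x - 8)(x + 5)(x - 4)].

Cover (x + 5), set x=-5: 8/[(-5 - 8)(-5 - 4)] = 8/117


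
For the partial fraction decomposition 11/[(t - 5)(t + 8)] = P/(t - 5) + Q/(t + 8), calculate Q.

Cover-up at t = -8: Q = 11/(-8 - 5) = -11/13


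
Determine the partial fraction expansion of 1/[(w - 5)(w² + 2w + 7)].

Cover-up at w = 5: P = 1/(5² + 2·5 + 7) = 1/42. Then Q = -P = -1/42, R = -P·(2 + 5) = -1/6
Result: (1/42)/(w - 5) - ((1/42)w + 1/6)/(w² + 2w + 7)


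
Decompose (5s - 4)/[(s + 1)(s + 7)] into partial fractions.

At s=-1: α = (5·(-1) - 4)/(-1 + 7) = -3/2. At s=-7: β = (5·(-7) - 4)/(-7 + 1) = 13/2
Result: (-3/2)/(s + 1) + (13/2)/(s + 7)


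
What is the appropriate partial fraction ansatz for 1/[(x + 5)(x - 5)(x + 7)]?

Three distinct linear factors: A/(x + 5) + B/(x - 5) + C/(x + 7)


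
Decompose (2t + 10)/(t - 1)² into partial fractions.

(2t + 10) = A(t - 1) + B. At t = 1: B = 2·1 + 10 = 12. Coeff of t: A = 2
Result: 2/(t - 1) + 12/(t - 1)²


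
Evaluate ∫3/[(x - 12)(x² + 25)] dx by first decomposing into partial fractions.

Cover-up at x=12: A = 3/(12²+25) = 3/169. Coeff matching: B = -3/169, C = -36/169. Decomposition: (3/169)/(x - 12) - ((3/169)x + 36/169)/(x² + 25). Integrate: linear → ln, quadratic → (1/2)ln + arctan: (3/169) ln|(x - 12)| - (3/338) ln(x² + 25) - (36/845) arctan(x/5) + C


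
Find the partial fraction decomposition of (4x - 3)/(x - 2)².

(4x - 3) = P(x - 2) + Q. At x = 2: Q = 4·2 - 3 = 5. Coeff of x: P = 4
Result: 4/(x - 2) + 5/(x - 2)²


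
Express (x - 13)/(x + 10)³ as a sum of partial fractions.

(x - 13) = P(x + 10)² + Q(x + 10) + R. At x = -10: R = 1·(-10) - 13 = -23. Coefficients: P = 0, Q = 1
Result: 1/(x + 10)² - 23/(x + 10)³


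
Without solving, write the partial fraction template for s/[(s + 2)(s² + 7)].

Linear + irreducible quadratic: P/(s + 2) + (Qs + R)/(s² + 7)


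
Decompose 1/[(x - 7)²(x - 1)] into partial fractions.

Cover-up at x=1: γ = 1/(1 - 7)² = 1/36. Cover-up at x=7: β = 1/(7 - 1) = 1/6. Comparing x² coeff: α = -γ = -1/36
Result: (-1/36)/(x - 7) + (1/6)/(x - 7)² + (1/36)/(x - 1)


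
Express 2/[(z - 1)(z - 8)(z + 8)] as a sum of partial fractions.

Using cover-up method: A = -2/63, B = 1/56, C = 1/72
Result: (-2/63)/(z - 1) + (1/56)/(z - 8) + (1/72)/(z + 8)


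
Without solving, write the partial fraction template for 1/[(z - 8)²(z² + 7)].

Repeated linear + quadratic: A/(z - 8) + B/(z - 8)² + (Cz + D)/(z² + 7)


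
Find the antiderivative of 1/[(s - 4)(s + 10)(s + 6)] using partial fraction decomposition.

Cover-up: P = 1/140, Q = 1/56, R = -1/40. Decomposition: (1/140)/(s - 4) + (1/56)/(s + 10) - (1/40)/(s + 6). Integrate each term: (1/140) ln|(s - 4)| + (1/56) ln|(s + 10)| - (1/40) ln|(s + 6)| + C


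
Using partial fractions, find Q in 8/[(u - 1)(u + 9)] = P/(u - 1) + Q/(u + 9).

Cover-up at u = -9: Q = 8/(-9 - 1) = -8/10 = -4/5


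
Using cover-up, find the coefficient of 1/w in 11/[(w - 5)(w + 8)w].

Cover w, set w=0: 11/[(0 - 5)(0 + 8)] = -11/40


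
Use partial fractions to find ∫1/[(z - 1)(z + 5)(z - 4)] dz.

Cover-up: P = -1/18, Q = 1/54, R = 1/27. Decomposition: (-1/18)/(z - 1) + (1/54)/(z + 5) + (1/27)/(z - 4). Integrate each term: (-1/18) ln|(z - 1)| + (1/54) ln|(z + 5)| + (1/27) ln|(z - 4)| + C


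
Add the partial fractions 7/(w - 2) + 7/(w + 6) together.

Common denominator (w - 2)(w + 6). Numerator: 7(w + 6) + 7(w - 2) = (7w + 42) + (7w - 14) = 14w + 28
Result: (14w + 28)/[(w - 2)(w + 6)]


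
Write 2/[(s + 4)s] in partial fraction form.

2/(s + 4)s = P/(s + 4) + Q/s. P = 2/(-4 - 0) = -1/2, Q = 2/(0 + 4) = 1/2
Result: (-1/2)/(s + 4) + (1/2)/s


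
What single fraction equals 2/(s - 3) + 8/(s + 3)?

Common denominator (s - 3)(s + 3). Numerator: 2(s + 3) + 8(s - 3) = (2s + 6) + (8s - 24) = 10s - 18
Result: (10s - 18)/[(s - 3)(s + 3)]


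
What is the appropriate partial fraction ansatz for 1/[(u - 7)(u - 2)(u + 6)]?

Three distinct linear factors: A/(u - 7) + B/(u - 2) + C/(u + 6)


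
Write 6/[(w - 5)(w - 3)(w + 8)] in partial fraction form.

Using cover-up method: A = 3/13, B = -3/11, C = 6/143
Result: (3/13)/(w - 5) - (3/11)/(w - 3) + (6/143)/(w + 8)


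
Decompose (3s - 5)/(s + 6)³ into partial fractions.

(3s - 5) = α(s + 6)² + β(s + 6) + γ. At s = -6: γ = 3·(-6) - 5 = -23. Coefficients: α = 0, β = 3
Result: 3/(s + 6)² - 23/(s + 6)³


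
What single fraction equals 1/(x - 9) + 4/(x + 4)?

Common denominator (x - 9)(x + 4). Numerator: 1(x + 4) + 4(x - 9) = (x + 4) + (4x - 36) = 5x - 32
Result: (5x - 32)/[(x - 9)(x + 4)]


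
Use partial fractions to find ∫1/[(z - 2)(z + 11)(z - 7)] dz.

Cover-up: A = -1/65, B = 1/234, C = 1/90. Decomposition: (-1/65)/(z - 2) + (1/234)/(z + 11) + (1/90)/(z - 7). Integrate each term: (-1/65) ln|(z - 2)| + (1/234) ln|(z + 11)| + (1/90) ln|(z - 7)| + C


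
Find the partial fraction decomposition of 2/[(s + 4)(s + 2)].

2/(s + 4)(s + 2) = P/(s + 4) + Q/(s + 2). P = 2/(-4 + 2) = -1, Q = 2/(-2 + 4) = 1
Result: -1/(s + 4) + 1/(s + 2)


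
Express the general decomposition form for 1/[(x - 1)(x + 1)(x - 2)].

Three distinct linear factors: A/(x - 1) + B/(x + 1) + C/(x - 2)


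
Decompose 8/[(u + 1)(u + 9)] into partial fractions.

8/(u + 1)(u + 9) = P/(u + 1) + Q/(u + 9). P = 8/(-1 + 9) = 1, Q = 8/(-9 + 1) = -1
Result: 1/(u + 1) - 1/(u + 9)


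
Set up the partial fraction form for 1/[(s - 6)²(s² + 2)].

Repeated linear + quadratic: A/(s - 6) + B/(s - 6)² + (Cs + D)/(s² + 2)


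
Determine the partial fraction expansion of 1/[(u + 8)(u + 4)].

1/(u + 8)(u + 4) = P/(u + 8) + Q/(u + 4). P = 1/(-8 + 4) = -1/4, Q = 1/(-4 + 8) = 1/4
Result: (-1/4)/(u + 8) + (1/4)/(u + 4)


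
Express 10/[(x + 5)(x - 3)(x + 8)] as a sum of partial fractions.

Using cover-up method: α = -5/12, β = 5/44, γ = 10/33
Result: (-5/12)/(x + 5) + (5/44)/(x - 3) + (10/33)/(x + 8)


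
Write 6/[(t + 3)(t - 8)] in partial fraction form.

6/(t + 3)(t - 8) = P/(t + 3) + Q/(t - 8). P = 6/(-3 - 8) = -6/11, Q = 6/(8 + 3) = 6/11
Result: (-6/11)/(t + 3) + (6/11)/(t - 8)


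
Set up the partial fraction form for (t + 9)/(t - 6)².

Repeated linear factor: P/(t - 6) + Q/(t - 6)²


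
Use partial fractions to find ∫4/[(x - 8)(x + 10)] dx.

Decompose: 4/[(x - 8)(x + 10)] = (2/9)/(x - 8) - (2/9)/(x + 10). Integrate each term: (2/9) ln|(x - 8)| - (2/9) ln|(x + 10)| + C


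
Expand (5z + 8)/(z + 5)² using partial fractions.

(5z + 8) = P(z + 5) + Q. At z = -5: Q = 5·(-5) + 8 = -17. Coeff of z: P = 5
Result: 5/(z + 5) - 17/(z + 5)²


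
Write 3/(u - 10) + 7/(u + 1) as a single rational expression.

Common denominator (u - 10)(u + 1). Numerator: 3(u + 1) + 7(u - 10) = (3u + 3) + (7u - 70) = 10u - 67
Result: (10u - 67)/[(u - 10)(u + 1)]


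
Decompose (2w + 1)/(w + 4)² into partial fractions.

(2w + 1) = A(w + 4) + B. At w = -4: B = 2·(-4) + 1 = -7. Coeff of w: A = 2
Result: 2/(w + 4) - 7/(w + 4)²


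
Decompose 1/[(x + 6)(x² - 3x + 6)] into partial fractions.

Cover-up at x = -6: A = 1/((-6)² - 3·(-6) + 6) = 1/60. Then B = -A = -1/60, C = -A·(-3 - 6) = 3/20
Result: (1/60)/(x + 6) - ((1/60)x - 3/20)/(x² - 3x + 6)


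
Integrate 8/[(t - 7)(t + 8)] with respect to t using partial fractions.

Decompose: 8/[(t - 7)(t + 8)] = (8/15)/(t - 7) - (8/15)/(t + 8). Integrate each term: (8/15) ln|(t - 7)| - (8/15) ln|(t + 8)| + C


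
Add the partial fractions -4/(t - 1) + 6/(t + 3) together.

Common denominator (t - 1)(t + 3). Numerator: -4(t + 3) + 6(t - 1) = (-4t - 12) + (6t - 6) = 2t - 18
Result: (2t - 18)/[(t - 1)(t + 3)]


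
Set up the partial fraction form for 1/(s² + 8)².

Repeated quadratic factor: (αs + β)/(s² + 8) + (γs + δ)/(s² + 8)²


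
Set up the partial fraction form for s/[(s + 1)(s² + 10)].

Linear + irreducible quadratic: P/(s + 1) + (Qs + R)/(s² + 10)


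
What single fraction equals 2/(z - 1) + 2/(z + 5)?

Common denominator (z - 1)(z + 5). Numerator: 2(z + 5) + 2(z - 1) = (2z + 10) + (2z - 2) = 4z + 8
Result: (4z + 8)/[(z - 1)(z + 5)]


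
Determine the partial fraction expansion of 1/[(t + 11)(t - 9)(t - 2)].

Using cover-up method: α = 1/260, β = 1/140, γ = -1/91
Result: (1/260)/(t + 11) + (1/140)/(t - 9) - (1/91)/(t - 2)


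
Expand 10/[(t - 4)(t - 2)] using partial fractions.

10/(t - 4)(t - 2) = P/(t - 4) + Q/(t - 2). P = 10/(4 - 2) = 5, Q = 10/(2 - 4) = -5
Result: 5/(t - 4) - 5/(t - 2)


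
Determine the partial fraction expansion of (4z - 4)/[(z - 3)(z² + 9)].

At z=3: P = (4·3 - 4)/(3² + 9) = 4/9. Q = -P = -4/9, R = 4 - 3·P = 8/3
Result: (4/9)/(z - 3) - ((4/9)z - 8/3)/(z² + 9)


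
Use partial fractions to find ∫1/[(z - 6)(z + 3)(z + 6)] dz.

Cover-up: A = 1/108, B = -1/27, C = 1/36. Decomposition: (1/108)/(z - 6) - (1/27)/(z + 3) + (1/36)/(z + 6). Integrate each term: (1/108) ln|(z - 6)| - (1/27) ln|(z + 3)| + (1/36) ln|(z + 6)| + C


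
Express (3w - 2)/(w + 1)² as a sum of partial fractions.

(3w - 2) = A(w + 1) + B. At w = -1: B = 3·(-1) - 2 = -5. Coeff of w: A = 3
Result: 3/(w + 1) - 5/(w + 1)²


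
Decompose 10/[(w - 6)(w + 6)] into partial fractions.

10/(w - 6)(w + 6) = α/(w - 6) + β/(w + 6). α = 10/(6 + 6) = 5/6, β = 10/(-6 - 6) = -5/6
Result: (5/6)/(w - 6) - (5/6)/(w + 6)


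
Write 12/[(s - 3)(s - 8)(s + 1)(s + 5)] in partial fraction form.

Using Heaviside cover-up: (-3/40)/(s - 3) + (4/195)/(s - 8) + (1/12)/(s + 1) - (3/104)/(s + 5)


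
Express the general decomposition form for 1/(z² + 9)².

Repeated quadratic factor: (αz + β)/(z² + 9) + (γz + δ)/(z² + 9)²


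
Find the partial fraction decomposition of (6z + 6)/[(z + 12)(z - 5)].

At z=-12: α = (6·(-12) + 6)/(-12 - 5) = 66/17. At z=5: β = (6·5 + 6)/(5 + 12) = 36/17
Result: (66/17)/(z + 12) + (36/17)/(z - 5)


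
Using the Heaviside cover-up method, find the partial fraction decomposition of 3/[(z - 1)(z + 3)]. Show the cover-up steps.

Cover (z - 1): set z=1, get α = 3/(1 + 3) = 3/4. Cover (z + 3): set z=-3, get β = 3/(-3 - 1) = -3/4.
Result: (3/4)/(z - 1) - (3/4)/(z + 3)


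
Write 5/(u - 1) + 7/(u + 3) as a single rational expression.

Common denominator (u - 1)(u + 3). Numerator: 5(u + 3) + 7(u - 1) = (5u + 15) + (7u - 7) = 12u + 8
Result: (12u + 8)/[(u - 1)(u + 3)]


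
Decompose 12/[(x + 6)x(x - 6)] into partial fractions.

Using cover-up method: α = 1/6, β = -1/3, γ = 1/6
Result: (1/6)/(x + 6) - (1/3)/x + (1/6)/(x - 6)


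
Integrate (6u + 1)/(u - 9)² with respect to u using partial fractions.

Decompose: α = 6, β = 6·9 + 1 = 55, so (6u + 1)/(u - 9)² = 6/(u - 9) + 55/(u - 9)². Integrate: ∫ α/(u - 9) du = 6 ln|(u - 9)|; ∫ β/(u - 9)² du = -55/(u - 9). Sum: 6 ln|(u - 9)| - 55/(u - 9) + C


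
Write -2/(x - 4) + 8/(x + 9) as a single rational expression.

Common denominator (x - 4)(x + 9). Numerator: -2(x + 9) + 8(x - 4) = (-2x - 18) + (8x - 32) = 6x - 50
Result: (6x - 50)/[(x - 4)(x + 9)]


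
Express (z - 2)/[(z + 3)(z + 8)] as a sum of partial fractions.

At z=-3: P = (1·(-3) - 2)/(-3 + 8) = -1. At z=-8: Q = (1·(-8) - 2)/(-8 + 3) = 2
Result: -1/(z + 3) + 2/(z + 8)


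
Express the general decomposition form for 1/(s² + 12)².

Repeated quadratic factor: (As + B)/(s² + 12) + (Cs + D)/(s² + 12)²


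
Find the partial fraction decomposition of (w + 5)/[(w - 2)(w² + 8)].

At w=2: A = (1·2 + 5)/(2² + 8) = 7/12. B = -A = -7/12, C = 1 - 2·A = -1/6
Result: (7/12)/(w - 2) - ((7/12)w + 1/6)/(w² + 8)


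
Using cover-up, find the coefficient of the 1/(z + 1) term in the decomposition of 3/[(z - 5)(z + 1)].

Cover (z + 1), set z=-1: 3/((z - 5) at z=-1) = 3/(-6) = -1/2


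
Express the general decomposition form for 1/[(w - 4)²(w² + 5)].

Repeated linear + quadratic: α/(w - 4) + β/(w - 4)² + (γw + δ)/(w² + 5)


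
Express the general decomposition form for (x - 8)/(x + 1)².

Repeated linear factor: P/(x + 1) + Q/(x + 1)²


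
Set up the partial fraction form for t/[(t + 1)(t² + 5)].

Linear + irreducible quadratic: P/(t + 1) + (Qt + R)/(t² + 5)


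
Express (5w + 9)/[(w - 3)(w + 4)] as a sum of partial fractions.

At w=3: A = (5·3 + 9)/(3 + 4) = 24/7. At w=-4: B = (5·(-4) + 9)/(-4 - 3) = 11/7
Result: (24/7)/(w - 3) + (11/7)/(w + 4)


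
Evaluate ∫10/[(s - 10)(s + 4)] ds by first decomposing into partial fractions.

Decompose: 10/[(s - 10)(s + 4)] = (5/7)/(s - 10) - (5/7)/(s + 4). Integrate each term: (5/7) ln|(s - 10)| - (5/7) ln|(s + 4)| + C


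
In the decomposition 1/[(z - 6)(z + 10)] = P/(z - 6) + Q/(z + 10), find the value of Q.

Cover-up at z = -10: Q = 1/(-10 - 6) = -1/16


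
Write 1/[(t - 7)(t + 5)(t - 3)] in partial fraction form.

Using cover-up method: P = 1/48, Q = 1/96, R = -1/32
Result: (1/48)/(t - 7) + (1/96)/(t + 5) - (1/32)/(t - 3)


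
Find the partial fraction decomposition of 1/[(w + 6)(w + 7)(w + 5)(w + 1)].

Using Heaviside cover-up: (1/5)/(w + 6) - (1/12)/(w + 7) - (1/8)/(w + 5) + (1/120)/(w + 1)


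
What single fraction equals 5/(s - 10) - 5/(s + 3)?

Common denominator (s - 10)(s + 3). Numerator: 5(s + 3) - 5(s - 10) = (5s + 15) - (5s - 50) = 65
Result: (65)/[(s - 10)(s + 3)]


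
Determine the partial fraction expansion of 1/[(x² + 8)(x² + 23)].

Coefficient matching gives P = R = 0, Q = 1/(23-8) = 1/15, S = -Q = -1/15
Result: (1/15)/(x² + 8) - (1/15)/(x² + 23)


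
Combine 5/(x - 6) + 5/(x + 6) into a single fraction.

Common denominator (x - 6)(x + 6). Numerator: 5(x + 6) + 5(x - 6) = (5x + 30) + (5x - 30) = 10x
Result: (10x)/[(x - 6)(x + 6)]


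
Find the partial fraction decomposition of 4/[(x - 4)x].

4/(x - 4)x = P/(x - 4) + Q/x. P = 4/(4 - 0) = 1, Q = 4/(0 - 4) = -1
Result: 1/(x - 4) - 1/x


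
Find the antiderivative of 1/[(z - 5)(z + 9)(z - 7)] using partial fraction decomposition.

Cover-up: P = -1/28, Q = 1/224, R = 1/32. Decomposition: (-1/28)/(z - 5) + (1/224)/(z + 9) + (1/32)/(z - 7). Integrate each term: (-1/28) ln|(z - 5)| + (1/224) ln|(z + 9)| + (1/32) ln|(z - 7)| + C


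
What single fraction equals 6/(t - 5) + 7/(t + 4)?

Common denominator (t - 5)(t + 4). Numerator: 6(t + 4) + 7(t - 5) = (6t + 24) + (7t - 35) = 13t - 11
Result: (13t - 11)/[(t - 5)(t + 4)]


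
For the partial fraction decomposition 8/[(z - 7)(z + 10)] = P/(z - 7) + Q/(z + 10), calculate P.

Cover-up at z = 7: P = 8/(7 + 10) = 8/17


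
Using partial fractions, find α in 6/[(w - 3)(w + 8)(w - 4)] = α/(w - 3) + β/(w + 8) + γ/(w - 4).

Cover-up at w = 3: α = 6/[(3 + 8)(3 - 4)] = 6/[(11)(-1)] = -6/11


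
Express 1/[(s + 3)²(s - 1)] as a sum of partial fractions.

Cover-up at s=1: C = 1/(1 + 3)² = 1/16. Cover-up at s=-3: B = 1/(-3 - 1) = -1/4. Comparing s² coeff: A = -C = -1/16
Result: (-1/16)/(s + 3) - (1/4)/(s + 3)² + (1/16)/(s - 1)


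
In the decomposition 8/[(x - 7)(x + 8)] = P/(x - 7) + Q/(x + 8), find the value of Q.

Cover-up at x = -8: Q = 8/(-8 - 7) = -8/15


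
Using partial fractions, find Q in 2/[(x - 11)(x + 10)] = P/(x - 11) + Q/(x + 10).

Cover-up at x = -10: Q = 2/(-10 - 11) = -2/21


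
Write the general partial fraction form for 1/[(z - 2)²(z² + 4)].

Repeated linear + quadratic: α/(z - 2) + β/(z - 2)² + (γz + δ)/(z² + 4)


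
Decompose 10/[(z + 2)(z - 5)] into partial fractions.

10/(z + 2)(z - 5) = α/(z + 2) + β/(z - 5). α = 10/(-2 - 5) = -10/7, β = 10/(5 + 2) = 10/7
Result: (-10/7)/(z + 2) + (10/7)/(z - 5)


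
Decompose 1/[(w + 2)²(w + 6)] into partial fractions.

Cover-up at w=-6: γ = 1/(-6 + 2)² = 1/16. Cover-up at w=-2: β = 1/(-2 + 6) = 1/4. Comparing w² coeff: α = -γ = -1/16
Result: (-1/16)/(w + 2) + (1/4)/(w + 2)² + (1/16)/(w + 6)


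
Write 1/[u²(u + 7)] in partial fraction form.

Cover-up at u=-7: C = 1/(-7 - 0)² = 1/49. Cover-up at u=0: B = 1/(0 + 7) = 1/7. Comparing u² coeff: A = -C = -1/49
Result: (-1/49)/u + (1/7)/u² + (1/49)/(u + 7)


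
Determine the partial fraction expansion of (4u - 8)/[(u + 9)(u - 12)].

At u=-9: P = (4·(-9) - 8)/(-9 - 12) = 44/21. At u=12: Q = (4·12 - 8)/(12 + 9) = 40/21
Result: (44/21)/(u + 9) + (40/21)/(u - 12)


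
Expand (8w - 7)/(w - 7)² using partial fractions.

(8w - 7) = A(w - 7) + B. At w = 7: B = 8·7 - 7 = 49. Coeff of w: A = 8
Result: 8/(w - 7) + 49/(w - 7)²


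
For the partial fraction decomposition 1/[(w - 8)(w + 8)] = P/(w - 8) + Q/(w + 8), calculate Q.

Cover-up at w = -8: Q = 1/(-8 - 8) = -1/16


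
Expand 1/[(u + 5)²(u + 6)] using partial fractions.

Cover-up at u=-6: C = 1/(-6 + 5)² = 1. Cover-up at u=-5: B = 1/(-5 + 6) = 1. Comparing u² coeff: A = -C = -1
Result: -1/(u + 5) + 1/(u + 5)² + 1/(u + 6)


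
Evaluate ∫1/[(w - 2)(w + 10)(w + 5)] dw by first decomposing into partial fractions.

Cover-up: α = 1/84, β = 1/60, γ = -1/35. Decomposition: (1/84)/(w - 2) + (1/60)/(w + 10) - (1/35)/(w + 5). Integrate each term: (1/84) ln|(w - 2)| + (1/60) ln|(w + 10)| - (1/35) ln|(w + 5)| + C


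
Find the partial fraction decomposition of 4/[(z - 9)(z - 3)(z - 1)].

Using cover-up method: α = 1/12, β = -1/3, γ = 1/4
Result: (1/12)/(z - 9) - (1/3)/(z - 3) + (1/4)/(z - 1)


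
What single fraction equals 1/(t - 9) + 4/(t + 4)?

Common denominator (t - 9)(t + 4). Numerator: 1(t + 4) + 4(t - 9) = (t + 4) + (4t - 36) = 5t - 32
Result: (5t - 32)/[(t - 9)(t + 4)]


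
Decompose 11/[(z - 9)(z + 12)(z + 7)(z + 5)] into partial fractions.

Using Heaviside cover-up: (11/4704)/(z - 9) - (11/735)/(z + 12) + (11/160)/(z + 7) - (11/196)/(z + 5)


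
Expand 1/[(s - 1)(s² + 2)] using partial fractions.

Cover-up at s = 1: P = 1/(1² + 2) = 1/3. Then Q = -P = -1/3, R = -P·(0 + 1) = -1/3
Result: (1/3)/(s - 1) - ((1/3)s + 1/3)/(s² + 2)


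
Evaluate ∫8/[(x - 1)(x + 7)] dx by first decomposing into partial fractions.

Decompose: 8/[(x - 1)(x + 7)] = 1/(x - 1) - 1/(x + 7). Integrate each term: ln|(x - 1)| - ln|(x + 7)| + C


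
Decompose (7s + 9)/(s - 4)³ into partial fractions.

(7s + 9) = P(s - 4)² + Q(s - 4) + R. At s = 4: R = 7·4 + 9 = 37. Coefficients: P = 0, Q = 7
Result: 7/(s - 4)² + 37/(s - 4)³


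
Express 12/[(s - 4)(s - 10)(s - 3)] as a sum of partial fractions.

Using cover-up method: α = -2, β = 2/7, γ = 12/7
Result: -2/(s - 4) + (2/7)/(s - 10) + (12/7)/(s - 3)


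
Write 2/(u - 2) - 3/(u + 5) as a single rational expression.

Common denominator (u - 2)(u + 5). Numerator: 2(u + 5) - 3(u - 2) = (2u + 10) - (3u - 6) = -u + 16
Result: (-u + 16)/[(u - 2)(u + 5)]


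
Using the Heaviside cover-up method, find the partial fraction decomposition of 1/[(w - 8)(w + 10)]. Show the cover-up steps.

Cover (w - 8): set w=8, get A = 1/(8 + 10) = 1/18. Cover (w + 10): set w=-10, get B = 1/(-10 - 8) = -1/18.
Result: (1/18)/(w - 8) - (1/18)/(w + 10)


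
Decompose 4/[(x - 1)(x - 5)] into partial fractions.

4/(x - 1)(x - 5) = α/(x - 1) + β/(x - 5). α = 4/(1 - 5) = -1, β = 4/(5 - 1) = 1
Result: -1/(x - 1) + 1/(x - 5)
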